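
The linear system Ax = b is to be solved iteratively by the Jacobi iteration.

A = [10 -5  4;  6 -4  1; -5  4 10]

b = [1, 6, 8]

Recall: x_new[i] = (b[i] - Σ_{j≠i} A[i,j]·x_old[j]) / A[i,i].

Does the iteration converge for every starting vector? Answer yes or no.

Write A = D+L+U with D = diag(10, -4, 10).
Jacobi: T = -D⁻¹(L+U), T[2,0] = -(-5)/(10) = +0.5000; T[2,2] = 0.
  T[0,:] = [+0.0000, +0.5000, -0.4000]
  T[1,:] = [+1.5000, +0.0000, +0.2500]
  T[2,:] = [+0.5000, -0.4000, +0.0000]
|eigenvalues of T|: 0.8890, 0.5833, 0.5833.
ρ(T) = max|λ| = 0.8890; 0.8890 < 1: convergent.

yes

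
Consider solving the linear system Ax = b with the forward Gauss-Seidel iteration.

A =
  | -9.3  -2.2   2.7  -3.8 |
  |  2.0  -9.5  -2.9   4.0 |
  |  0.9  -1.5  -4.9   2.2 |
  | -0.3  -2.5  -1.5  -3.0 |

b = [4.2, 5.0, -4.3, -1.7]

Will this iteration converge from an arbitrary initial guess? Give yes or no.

yes

A = D + L + U where D = diag(-9.3, -9.5, -4.9, -3).
GS T = -(D+L)⁻¹U: row 0 first, T[0,1] = -(-2.2)/(-9.3) = -0.2366; later rows by forward substitution.
  T[0,:] = [+0.0000  -0.2366  +0.2903  -0.4086]
  T[1,:] = [+0.0000  -0.0498  -0.2441  +0.3350]
  T[2,:] = [+0.0000  -0.0282  +0.1281  +0.2714]
  T[3,:] = [+0.0000  +0.0793  +0.1104  -0.3740]
|eigenvalues of T|: 0.5047, 0.1715, 0.0375, 0.0000.
ρ = 0.5047; 0.5047 < 1 ⇒ converges.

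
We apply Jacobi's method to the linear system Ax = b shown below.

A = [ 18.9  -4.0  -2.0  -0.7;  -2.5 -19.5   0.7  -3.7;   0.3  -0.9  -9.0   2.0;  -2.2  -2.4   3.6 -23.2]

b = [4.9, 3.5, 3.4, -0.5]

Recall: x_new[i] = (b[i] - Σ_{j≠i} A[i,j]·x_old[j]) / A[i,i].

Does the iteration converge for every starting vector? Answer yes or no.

Diagonal D = diag(18.9, -19.5, -9, -23.2); L, U strict lower/upper.
Jacobi T = -D⁻¹(L+U): T[0,2] = -(-2)/(18.9) = +0.1058; T[0,0] = 0.
  T[0,:] = [+0.0000  +0.2116  +0.1058  +0.0370]
  T[1,:] = [-0.1282  +0.0000  +0.0359  -0.1897]
  T[2,:] = [+0.0333  -0.1000  +0.0000  +0.2222]
  T[3,:] = [-0.0948  -0.1034  +0.1552  +0.0000]
eigenvalue magnitudes: 0.2437, 0.1456, 0.1456, 0.1309.
spectral radius ρ = 0.2437; 0.2437 < 1 ⇒ converges.

yes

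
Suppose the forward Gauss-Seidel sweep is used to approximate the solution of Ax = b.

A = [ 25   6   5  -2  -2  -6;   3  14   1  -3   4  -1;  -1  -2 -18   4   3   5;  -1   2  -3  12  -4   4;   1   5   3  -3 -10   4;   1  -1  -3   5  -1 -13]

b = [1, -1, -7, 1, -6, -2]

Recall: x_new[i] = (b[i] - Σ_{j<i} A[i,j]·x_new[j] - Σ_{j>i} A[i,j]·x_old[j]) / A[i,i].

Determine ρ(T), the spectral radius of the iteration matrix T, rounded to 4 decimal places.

Diagonal D = diag(25, 14, -18, 12, -10, -13); L, U strict lower/upper.
T_GS = -(D+L)⁻¹U: row 0 first, T[0,1] = -(6)/(25) = -0.2400; later rows by forward substitution.
  T[0,:] = [+0.0000  -0.2400  -0.2000  +0.0800  +0.0800  +0.2400]
  T[1,:] = [+0.0000  +0.0514  -0.0286  +0.1971  -0.3029  +0.0200]
  T[2,:] = [+0.0000  +0.0076  +0.0143  +0.1959  +0.1959  +0.2622]
  T[3,:] = [+0.0000  -0.0267  -0.0083  +0.0228  +0.4394  -0.2511]
  T[4,:] = [+0.0000  +0.0120  -0.0275  +0.1585  -0.2165  +0.5880]
  T[5,:] = [+0.0000  -0.0354  -0.0176  -0.0576  +0.1699  -0.1854]
moduli |λ_i(T)| = 0.6090, 0.1790, 0.1790, 0.0549, 0.0365, 0.0000.
ρ = 0.6090; 0.6090 < 1: convergent.

0.6090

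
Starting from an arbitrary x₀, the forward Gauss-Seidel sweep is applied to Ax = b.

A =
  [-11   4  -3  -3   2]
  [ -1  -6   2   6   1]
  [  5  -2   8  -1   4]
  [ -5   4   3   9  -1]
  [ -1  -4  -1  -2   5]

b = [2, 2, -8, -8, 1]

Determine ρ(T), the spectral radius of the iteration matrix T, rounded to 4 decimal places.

0.8286

Write A = D+L+U with D = diag(-11, -6, 8, 9, 5).
T_GS = -(D+L)⁻¹U: row 0 first, T[0,2] = -(-3)/(-11) = -0.2727; later rows by forward substitution.
  T[0,:] = [+0.0000 +0.3636 -0.2727 -0.2727 +0.1818]
  T[1,:] = [+0.0000 -0.0606 +0.3788 +1.0455 +0.1364]
  T[2,:] = [+0.0000 -0.2424 +0.2652 +0.5568 -0.5795]
  T[3,:] = [+0.0000 +0.3098 -0.4082 -0.8018 +0.3447]
  T[4,:] = [+0.0000 +0.0997 +0.1382 +0.5725 +0.1674]
|roots of det(T-λI)|: 0.8286, 0.5538, 0.1502, 0.0049, 0.0000.
ρ = 0.8286; 0.8286 < 1: convergent.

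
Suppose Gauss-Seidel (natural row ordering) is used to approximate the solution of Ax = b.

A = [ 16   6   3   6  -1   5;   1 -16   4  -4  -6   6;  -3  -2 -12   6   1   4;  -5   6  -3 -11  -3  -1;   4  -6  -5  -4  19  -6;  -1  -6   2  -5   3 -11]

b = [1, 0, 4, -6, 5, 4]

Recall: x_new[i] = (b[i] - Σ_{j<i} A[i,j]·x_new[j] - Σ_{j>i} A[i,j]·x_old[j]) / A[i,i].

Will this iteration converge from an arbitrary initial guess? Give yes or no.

yes

Diagonal D = diag(16, -16, -12, -11, 19, -11); L, U strict lower/upper.
GS T = -(D+L)⁻¹U: row 0 first, T[0,4] = -(-1)/(16) = +0.0625; later rows by forward substitution.
  T[0,:] = [+0.0000 -0.3750 -0.1875 -0.3750 +0.0625 -0.3125]
  T[1,:] = [+0.0000 -0.0234 +0.2383 -0.2734 -0.3711 +0.3555]
  T[2,:] = [+0.0000 +0.0977 +0.0072 +0.6393 +0.1296 +0.3522]
  T[3,:] = [+0.0000 +0.1310 +0.2132 -0.1531 -0.5389 +0.1490]
  T[4,:] = [+0.0000 +0.1248 +0.1615 +0.1286 -0.2097 +0.6179]
  T[5,:] = [+0.0000 +0.0391 -0.1645 +0.4041 +0.4080 -0.0006]
|λ(T)| sorted: 0.7721, 0.2872, 0.2872, 0.0759, 0.0759, 0.0000.
ρ = 0.7721; 0.7721 < 1: convergent.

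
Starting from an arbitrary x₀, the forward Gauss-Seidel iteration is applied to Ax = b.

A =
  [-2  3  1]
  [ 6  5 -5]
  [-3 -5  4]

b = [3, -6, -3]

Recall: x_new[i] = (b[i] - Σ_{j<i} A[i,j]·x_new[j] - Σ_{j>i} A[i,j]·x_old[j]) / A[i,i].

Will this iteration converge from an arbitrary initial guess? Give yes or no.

A = D + L + U where D = diag(-2, 5, 4).
GS T = -(D+L)⁻¹U: row 0 first, T[0,2] = -(1)/(-2) = +0.5000; later rows by forward substitution.
  T[0,:] = [+0.0000 +1.5000 +0.5000]
  T[1,:] = [+0.0000 -1.8000 +0.4000]
  T[2,:] = [+0.0000 -1.1250 +0.8750]
|roots of det(T-λI)|: 1.6196, 0.6946, 0.0000.
spectral radius ρ = 1.6196; 1.6196 > 1 ⇒ diverges.

no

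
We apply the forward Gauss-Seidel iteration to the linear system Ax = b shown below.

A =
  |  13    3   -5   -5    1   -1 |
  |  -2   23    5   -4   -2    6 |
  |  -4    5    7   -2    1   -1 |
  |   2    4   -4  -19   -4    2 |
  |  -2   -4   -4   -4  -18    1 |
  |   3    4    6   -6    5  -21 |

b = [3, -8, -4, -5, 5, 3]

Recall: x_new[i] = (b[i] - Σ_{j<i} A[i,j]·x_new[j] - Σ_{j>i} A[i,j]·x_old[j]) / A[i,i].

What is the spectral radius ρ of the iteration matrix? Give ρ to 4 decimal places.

Split A = D + L + U, D = diag(13, 23, 7, -19, -18, -21).
GS T = -(D+L)⁻¹U: row 0 first, T[0,5] = -(-1)/(13) = +0.0769; later rows by forward substitution.
  T[0,:] = [+0.0000 -0.2308 +0.3846 +0.3846 -0.0769 +0.0769]
  T[1,:] = [+0.0000 -0.0201 -0.1839 +0.2074 +0.0803 -0.2542]
  T[2,:] = [+0.0000 -0.1175 +0.3512 +0.3574 -0.2441 +0.3684]
  T[3,:] = [+0.0000 -0.0038 -0.0722 +0.0089 -0.1503 -0.0177]
  T[4,:] = [+0.0000 +0.0571 -0.0639 -0.1702 +0.0784 +0.0256]
  T[5,:] = [+0.0000 -0.0557 +0.1257 +0.1535 -0.0038 +0.0790]
|roots of det(T-λI)|: 0.5307, 0.1963, 0.1224, 0.0433, 0.0433, 0.0000.
ρ = 0.5307; 0.5307 < 1, so it converges for any x₀.

0.5307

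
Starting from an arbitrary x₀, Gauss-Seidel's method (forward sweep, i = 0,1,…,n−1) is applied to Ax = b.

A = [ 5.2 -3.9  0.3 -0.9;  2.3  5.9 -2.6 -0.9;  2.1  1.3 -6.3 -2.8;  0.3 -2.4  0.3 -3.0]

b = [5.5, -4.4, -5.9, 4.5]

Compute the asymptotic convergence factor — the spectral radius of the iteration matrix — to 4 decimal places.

Split A = D + L + U, D = diag(5.2, 5.9, -6.3, -3).
Gauss-Seidel: T = -(D+L)⁻¹U, row 0 first, T[0,3] = -(-0.9)/(5.2) = +0.1731; later rows by forward substitution.
  T[0,:] = [+0.0000 +0.7500 -0.0577 +0.1731]
  T[1,:] = [+0.0000 -0.2924 +0.4632 +0.0851]
  T[2,:] = [+0.0000 +0.1897 +0.0763 -0.3692]
  T[3,:] = [+0.0000 +0.3279 -0.3687 -0.0877]
|roots of det(T-λI)|: 0.6989, 0.3319, 0.0633, 0.0000.
spectral radius ρ = 0.6989; 0.6989 < 1 ⇒ converges.

0.6989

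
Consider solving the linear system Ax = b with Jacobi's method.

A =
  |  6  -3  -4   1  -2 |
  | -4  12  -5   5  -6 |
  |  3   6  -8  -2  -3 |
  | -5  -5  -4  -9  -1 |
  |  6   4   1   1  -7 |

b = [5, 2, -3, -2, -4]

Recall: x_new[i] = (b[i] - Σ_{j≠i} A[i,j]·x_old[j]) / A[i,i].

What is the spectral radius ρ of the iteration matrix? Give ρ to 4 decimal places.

1.4844

Let D = diag(6, 12, -8, -9, -7); L, U the strict triangles.
T_J = -D⁻¹(L+U): T[4,0] = -(6)/(-7) = +0.8571; T[4,4] = 0.
  T[0,:] = [+0.0000  +0.5000  +0.6667  -0.1667  +0.3333]
  T[1,:] = [+0.3333  +0.0000  +0.4167  -0.4167  +0.5000]
  T[2,:] = [+0.3750  +0.7500  +0.0000  -0.2500  -0.3750]
  T[3,:] = [-0.5556  -0.5556  -0.4444  +0.0000  -0.1111]
  T[4,:] = [+0.8571  +0.5714  +0.1429  +0.1429  +0.0000]
|roots of det(T-λI)|: 1.4844, 1.0046, 0.3614, 0.3614, 0.1250.
spectral radius ρ = 1.4844; 1.4844 > 1, so it fails to converge.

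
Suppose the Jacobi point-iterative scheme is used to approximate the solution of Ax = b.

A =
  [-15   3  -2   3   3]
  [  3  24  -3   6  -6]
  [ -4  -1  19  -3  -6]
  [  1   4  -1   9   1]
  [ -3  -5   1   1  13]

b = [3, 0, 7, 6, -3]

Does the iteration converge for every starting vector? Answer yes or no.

A = D + L + U where D = diag(-15, 24, 19, 9, 13).
Jacobi T = -D⁻¹(L+U): T[3,0] = -(1)/(9) = -0.1111; T[3,3] = 0.
  T[0,:] = [+0.0000, +0.2000, -0.1333, +0.2000, +0.2000]
  T[1,:] = [-0.1250, +0.0000, +0.1250, -0.2500, +0.2500]
  T[2,:] = [+0.2105, +0.0526, +0.0000, +0.1579, +0.3158]
  T[3,:] = [-0.1111, -0.4444, +0.1111, +0.0000, -0.1111]
  T[4,:] = [+0.2308, +0.3846, -0.0769, -0.0769, +0.0000]
|eigenvalues of T|: 0.5156, 0.2828, 0.2828, 0.0991, 0.0991.
ρ = 0.5156; 0.5156 < 1: convergent.

yes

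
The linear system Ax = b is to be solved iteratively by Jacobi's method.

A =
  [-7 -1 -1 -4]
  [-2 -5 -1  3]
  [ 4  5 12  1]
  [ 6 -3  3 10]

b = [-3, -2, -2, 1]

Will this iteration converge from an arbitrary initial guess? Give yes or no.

A = D + L + U where D = diag(-7, -5, 12, 10).
Jacobi: T = -D⁻¹(L+U), T[1,2] = -(-1)/(-5) = -0.2000; T[1,1] = 0.
  T[0,:] = [+0.0000, -0.1429, -0.1429, -0.5714]
  T[1,:] = [-0.4000, +0.0000, -0.2000, +0.6000]
  T[2,:] = [-0.3333, -0.4167, +0.0000, -0.0833]
  T[3,:] = [-0.6000, +0.3000, -0.3000, +0.0000]
|roots of det(T-λI)|: 0.8866, 0.6940, 0.4010, 0.2084.
spectral radius ρ = 0.8866; 0.8866 < 1, so it converges for any x₀.

yes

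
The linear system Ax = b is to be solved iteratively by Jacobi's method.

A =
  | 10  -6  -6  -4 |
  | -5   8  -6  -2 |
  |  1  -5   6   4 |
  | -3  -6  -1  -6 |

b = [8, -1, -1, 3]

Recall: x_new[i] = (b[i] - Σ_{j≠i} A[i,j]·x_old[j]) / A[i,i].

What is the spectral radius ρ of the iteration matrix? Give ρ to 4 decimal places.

1.1697

Let D = diag(10, 8, 6, -6); L, U the strict triangles.
Jacobi T = -D⁻¹(L+U): T[3,2] = -(-1)/(-6) = -0.1667; T[3,3] = 0.
  T[0,:] = [+0.0000 +0.6000 +0.6000 +0.4000]
  T[1,:] = [+0.6250 +0.0000 +0.7500 +0.2500]
  T[2,:] = [-0.1667 +0.8333 +0.0000 -0.6667]
  T[3,:] = [-0.5000 -1.0000 -0.1667 +0.0000]
|eigenvalues of T|: 1.1697, 0.7303, 0.6972, 0.6972.
ρ = 1.1697; 1.1697 > 1: divergent.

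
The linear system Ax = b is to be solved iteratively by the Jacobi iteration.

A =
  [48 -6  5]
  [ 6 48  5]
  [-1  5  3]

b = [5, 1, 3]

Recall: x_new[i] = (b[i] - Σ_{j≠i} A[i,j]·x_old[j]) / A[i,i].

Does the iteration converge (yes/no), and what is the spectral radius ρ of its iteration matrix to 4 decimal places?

yes, ρ = 0.4289

Diagonal D = diag(48, 48, 3); L, U strict lower/upper.
T_J = -D⁻¹(L+U): T[0,2] = -(5)/(48) = -0.1042; T[0,0] = 0.
  T[0,:] = [+0.0000 +0.1250 -0.1042]
  T[1,:] = [-0.1250 +0.0000 -0.1042]
  T[2,:] = [+0.3333 -1.6667 +0.0000]
moduli |λ_i(T)| = 0.4289, 0.2464, 0.2464.
spectral radius ρ = 0.4289; 0.4289 < 1: convergent.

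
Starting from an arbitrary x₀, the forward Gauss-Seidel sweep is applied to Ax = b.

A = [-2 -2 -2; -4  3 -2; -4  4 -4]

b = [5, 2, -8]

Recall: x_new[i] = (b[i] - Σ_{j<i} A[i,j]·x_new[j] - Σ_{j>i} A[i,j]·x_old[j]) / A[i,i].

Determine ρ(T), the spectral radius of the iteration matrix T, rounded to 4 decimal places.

1.4574

Diagonal D = diag(-2, 3, -4); L, U strict lower/upper.
Gauss-Seidel: T = -(D+L)⁻¹U, row 0 first, T[0,2] = -(-2)/(-2) = -1.0000; later rows by forward substitution.
  T[0,:] = [+0.0000 -1.0000 -1.0000]
  T[1,:] = [+0.0000 -1.3333 -0.6667]
  T[2,:] = [+0.0000 -0.3333 +0.3333]
|roots of det(T-λI)|: 1.4574, 0.4574, 0.0000.
ρ = 1.4574; 1.4574 > 1: divergent.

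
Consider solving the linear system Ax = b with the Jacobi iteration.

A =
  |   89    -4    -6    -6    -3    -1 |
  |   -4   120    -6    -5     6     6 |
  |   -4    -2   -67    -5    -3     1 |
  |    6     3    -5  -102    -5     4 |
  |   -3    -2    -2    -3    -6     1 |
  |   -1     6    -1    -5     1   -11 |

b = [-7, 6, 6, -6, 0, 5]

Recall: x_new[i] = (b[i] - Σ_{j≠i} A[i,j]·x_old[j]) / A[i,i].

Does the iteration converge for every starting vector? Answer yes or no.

Let D = diag(89, 120, -67, -102, -6, -11); L, U the strict triangles.
Jacobi T = -D⁻¹(L+U): T[0,1] = -(-4)/(89) = +0.0449; T[0,0] = 0.
  T[0,:] = [+0.0000, +0.0449, +0.0674, +0.0674, +0.0337, +0.0112]
  T[1,:] = [+0.0333, +0.0000, +0.0500, +0.0417, -0.0500, -0.0500]
  T[2,:] = [-0.0597, -0.0299, +0.0000, -0.0746, -0.0448, +0.0149]
  T[3,:] = [+0.0588, +0.0294, -0.0490, +0.0000, -0.0490, +0.0392]
  T[4,:] = [-0.5000, -0.3333, -0.3333, -0.5000, +0.0000, +0.1667]
  T[5,:] = [-0.0909, +0.5455, -0.0909, -0.4545, +0.0909, +0.0000]
|λ(T)| sorted: 0.2386, 0.1845, 0.1845, 0.1428, 0.1428, 0.0292.
ρ = 0.2386; 0.2386 < 1: convergent.

yes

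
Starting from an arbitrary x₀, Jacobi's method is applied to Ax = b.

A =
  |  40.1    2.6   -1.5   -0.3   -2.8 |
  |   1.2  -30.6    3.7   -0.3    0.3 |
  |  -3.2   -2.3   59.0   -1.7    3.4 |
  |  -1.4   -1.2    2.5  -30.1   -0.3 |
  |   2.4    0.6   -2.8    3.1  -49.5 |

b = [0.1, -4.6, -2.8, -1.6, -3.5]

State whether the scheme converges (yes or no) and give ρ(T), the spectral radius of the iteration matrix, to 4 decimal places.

Write A = D+L+U with D = diag(40.1, -30.6, 59, -30.1, -49.5).
Jacobi: T = -D⁻¹(L+U), T[3,4] = -(-0.3)/(-30.1) = -0.0100; T[3,3] = 0.
  T[0,:] = [+0.0000  -0.0648  +0.0374  +0.0075  +0.0698]
  T[1,:] = [+0.0392  +0.0000  +0.1209  -0.0098  +0.0098]
  T[2,:] = [+0.0542  +0.0390  +0.0000  +0.0288  -0.0576]
  T[3,:] = [-0.0465  -0.0399  +0.0831  +0.0000  -0.0100]
  T[4,:] = [+0.0485  +0.0121  -0.0566  +0.0626  +0.0000]
|λ(T)| sorted: 0.1595, 0.0701, 0.0701, 0.0375, 0.0375.
ρ(T) = max|λ| = 0.1595; 0.1595 < 1 ⇒ converges.

yes, ρ = 0.1595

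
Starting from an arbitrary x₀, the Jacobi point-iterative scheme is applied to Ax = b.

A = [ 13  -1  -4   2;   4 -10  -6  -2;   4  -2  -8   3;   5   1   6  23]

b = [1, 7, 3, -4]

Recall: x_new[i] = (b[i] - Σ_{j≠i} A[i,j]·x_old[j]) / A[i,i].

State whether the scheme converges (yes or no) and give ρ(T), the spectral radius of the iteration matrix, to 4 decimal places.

A = D + L + U where D = diag(13, -10, -8, 23).
Jacobi: T = -D⁻¹(L+U), T[1,0] = -(4)/(-10) = +0.4000; T[1,1] = 0.
  T[0,:] = [+0.0000, +0.0769, +0.3077, -0.1538]
  T[1,:] = [+0.4000, +0.0000, -0.6000, -0.2000]
  T[2,:] = [+0.5000, -0.2500, +0.0000, +0.3750]
  T[3,:] = [-0.2174, -0.0435, -0.2609, +0.0000]
eigenvalue magnitudes: 0.5902, 0.3783, 0.3783, 0.1059.
ρ = 0.5902; 0.5902 < 1 ⇒ converges.

yes, ρ = 0.5902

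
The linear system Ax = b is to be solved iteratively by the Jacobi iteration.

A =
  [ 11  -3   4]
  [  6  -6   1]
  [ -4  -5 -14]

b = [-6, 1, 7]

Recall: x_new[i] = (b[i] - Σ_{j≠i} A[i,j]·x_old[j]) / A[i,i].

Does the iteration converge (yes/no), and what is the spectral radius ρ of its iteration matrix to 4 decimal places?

A = D + L + U where D = diag(11, -6, -14).
Jacobi: T = -D⁻¹(L+U), T[1,0] = -(6)/(-6) = +1.0000; T[1,1] = 0.
  T[0,:] = [+0.0000, +0.2727, -0.3636]
  T[1,:] = [+1.0000, +0.0000, +0.1667]
  T[2,:] = [-0.2857, -0.3571, +0.0000]
|roots of det(T-λI)|: 0.6964, 0.4097, 0.4097.
spectral radius ρ = 0.6964; 0.6964 < 1: convergent.

yes, ρ = 0.6964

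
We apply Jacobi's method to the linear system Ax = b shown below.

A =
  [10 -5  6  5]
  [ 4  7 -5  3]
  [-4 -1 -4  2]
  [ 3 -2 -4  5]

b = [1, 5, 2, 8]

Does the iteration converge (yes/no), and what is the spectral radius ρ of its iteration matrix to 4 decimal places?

no, ρ = 1.2286

Diagonal D = diag(10, 7, -4, 5); L, U strict lower/upper.
Jacobi T = -D⁻¹(L+U): T[3,0] = -(3)/(5) = -0.6000; T[3,3] = 0.
  T[0,:] = [+0.0000  +0.5000  -0.6000  -0.5000]
  T[1,:] = [-0.5714  +0.0000  +0.7143  -0.4286]
  T[2,:] = [-1.0000  -0.2500  +0.0000  +0.5000]
  T[3,:] = [-0.6000  +0.4000  +0.8000  +0.0000]
moduli |λ_i(T)| = 1.2286, 0.8332, 0.7181, 0.7181.
ρ(T) = max|λ| = 1.2286; 1.2286 > 1 ⇒ diverges.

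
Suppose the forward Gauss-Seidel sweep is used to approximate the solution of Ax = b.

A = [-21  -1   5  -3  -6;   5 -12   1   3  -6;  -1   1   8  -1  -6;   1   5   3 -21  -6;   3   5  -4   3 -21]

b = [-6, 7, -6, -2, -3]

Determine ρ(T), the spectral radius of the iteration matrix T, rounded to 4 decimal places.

0.5264

A = D + L + U where D = diag(-21, -12, 8, -21, -21).
T_GS = -(D+L)⁻¹U: row 0 first, T[0,1] = -(-1)/(-21) = -0.0476; later rows by forward substitution.
  T[0,:] = [+0.0000  -0.0476  +0.2381  -0.1429  -0.2857]
  T[1,:] = [+0.0000  -0.0198  +0.1825  +0.1905  -0.6190]
  T[2,:] = [+0.0000  -0.0035  +0.0069  +0.0833  +0.7917]
  T[3,:] = [+0.0000  -0.0075  +0.0558  +0.0505  -0.3336]
  T[4,:] = [+0.0000  -0.0119  +0.0841  +0.0163  -0.3867]
moduli |λ_i(T)| = 0.5264, 0.1246, 0.0460, 0.0067, 0.0000.
ρ(T) = max|λ| = 0.5264; 0.5264 < 1 ⇒ converges.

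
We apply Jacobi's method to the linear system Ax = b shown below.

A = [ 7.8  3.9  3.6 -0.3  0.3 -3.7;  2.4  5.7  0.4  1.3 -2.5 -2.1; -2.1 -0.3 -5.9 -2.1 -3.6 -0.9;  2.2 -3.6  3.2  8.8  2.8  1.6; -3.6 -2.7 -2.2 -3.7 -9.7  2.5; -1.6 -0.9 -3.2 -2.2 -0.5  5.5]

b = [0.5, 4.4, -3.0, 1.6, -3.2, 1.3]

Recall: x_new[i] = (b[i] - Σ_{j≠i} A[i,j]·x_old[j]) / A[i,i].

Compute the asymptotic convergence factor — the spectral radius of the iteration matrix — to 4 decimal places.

Split A = D + L + U, D = diag(7.8, 5.7, -5.9, 8.8, -9.7, 5.5).
Jacobi T = -D⁻¹(L+U): T[0,5] = -(-3.7)/(7.8) = +0.4744; T[0,0] = 0.
  T[0,:] = [+0.0000, -0.5000, -0.4615, +0.0385, -0.0385, +0.4744]
  T[1,:] = [-0.4211, +0.0000, -0.0702, -0.2281, +0.4386, +0.3684]
  T[2,:] = [-0.3559, -0.0508, +0.0000, -0.3559, -0.6102, -0.1525]
  T[3,:] = [-0.2500, +0.4091, -0.3636, +0.0000, -0.3182, -0.1818]
  T[4,:] = [-0.3711, -0.2784, -0.2268, -0.3814, +0.0000, +0.2577]
  T[5,:] = [+0.2909, +0.1636, +0.5818, +0.4000, +0.0909, +0.0000]
|roots of det(T-λI)|: 1.1348, 0.4945, 0.4945, 0.4269, 0.4269, 0.0174.
spectral radius ρ = 1.1348; 1.1348 > 1 ⇒ diverges.

1.1348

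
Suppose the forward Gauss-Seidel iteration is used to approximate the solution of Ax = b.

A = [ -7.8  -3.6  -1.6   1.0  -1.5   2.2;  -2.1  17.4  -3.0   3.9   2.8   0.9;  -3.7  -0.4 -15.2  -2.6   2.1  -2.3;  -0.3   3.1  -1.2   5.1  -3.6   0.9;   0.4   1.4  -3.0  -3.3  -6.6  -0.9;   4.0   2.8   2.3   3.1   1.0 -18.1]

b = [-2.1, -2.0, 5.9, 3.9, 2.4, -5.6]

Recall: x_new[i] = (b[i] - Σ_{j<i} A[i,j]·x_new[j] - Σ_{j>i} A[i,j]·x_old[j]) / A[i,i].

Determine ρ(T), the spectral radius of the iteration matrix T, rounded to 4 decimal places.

0.6217

Write A = D+L+U with D = diag(-7.8, 17.4, -15.2, 5.1, -6.6, -18.1).
T_GS = -(D+L)⁻¹U: row 0 first, T[0,5] = -(2.2)/(-7.8) = +0.2821; later rows by forward substitution.
  T[0,:] = [+0.0000 -0.4615 -0.2051 +0.1282 -0.1923 +0.2821]
  T[1,:] = [+0.0000 -0.0557 +0.1477 -0.2087 -0.1841 -0.0177]
  T[2,:] = [+0.0000 +0.1138 +0.0460 -0.1968 +0.1898 -0.2195]
  T[3,:] = [+0.0000 +0.0335 -0.0910 +0.0881 +0.8512 -0.2008]
  T[4,:] = [+0.0000 -0.1083 +0.0435 +0.0089 -0.5626 +0.0771]
  T[5,:] = [+0.0000 -0.0964 -0.0298 -0.0134 +0.0678 +0.0016]
moduli |λ_i(T)| = 0.6217, 0.2665, 0.1293, 0.1293, 0.1045, 0.0000.
spectral radius ρ = 0.6217; 0.6217 < 1 ⇒ converges.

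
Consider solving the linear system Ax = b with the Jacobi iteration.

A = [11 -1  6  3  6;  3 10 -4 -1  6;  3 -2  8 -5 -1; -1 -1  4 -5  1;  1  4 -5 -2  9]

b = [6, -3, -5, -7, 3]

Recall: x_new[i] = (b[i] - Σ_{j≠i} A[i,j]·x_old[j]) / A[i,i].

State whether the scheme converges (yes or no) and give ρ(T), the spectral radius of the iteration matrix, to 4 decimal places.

Write A = D+L+U with D = diag(11, 10, 8, -5, 9).
Jacobi T = -D⁻¹(L+U): T[0,4] = -(6)/(11) = -0.5455; T[0,0] = 0.
  T[0,:] = [+0.0000 +0.0909 -0.5455 -0.2727 -0.5455]
  T[1,:] = [-0.3000 +0.0000 +0.4000 +0.1000 -0.6000]
  T[2,:] = [-0.3750 +0.2500 +0.0000 +0.6250 +0.1250]
  T[3,:] = [-0.2000 -0.2000 +0.8000 +0.0000 +0.2000]
  T[4,:] = [-0.1111 -0.4444 +0.5556 +0.2222 +0.0000]
|eigenvalues of T|: 1.1248, 0.8963, 0.4906, 0.4159, 0.1539.
ρ(T) = max|λ| = 1.1248; 1.1248 > 1: divergent.

no, ρ = 1.1248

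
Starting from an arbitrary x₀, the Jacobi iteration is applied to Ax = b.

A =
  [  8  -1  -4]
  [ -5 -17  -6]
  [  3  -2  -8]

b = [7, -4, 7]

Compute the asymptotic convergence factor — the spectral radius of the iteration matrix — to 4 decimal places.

0.5267

Write A = D+L+U with D = diag(8, -17, -8).
Jacobi T = -D⁻¹(L+U): T[1,0] = -(-5)/(-17) = -0.2941; T[1,1] = 0.
  T[0,:] = [+0.0000  +0.1250  +0.5000]
  T[1,:] = [-0.2941  +0.0000  -0.3529]
  T[2,:] = [+0.3750  -0.2500  +0.0000]
moduli |λ_i(T)| = 0.5267, 0.4392, 0.0874.
ρ(T) = max|λ| = 0.5267; 0.5267 < 1 ⇒ converges.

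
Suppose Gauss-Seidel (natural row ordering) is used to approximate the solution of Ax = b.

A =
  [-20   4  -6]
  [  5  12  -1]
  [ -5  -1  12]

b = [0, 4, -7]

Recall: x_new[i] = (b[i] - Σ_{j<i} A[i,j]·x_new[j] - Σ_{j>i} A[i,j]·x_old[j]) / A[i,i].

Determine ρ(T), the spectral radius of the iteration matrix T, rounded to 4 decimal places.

Split A = D + L + U, D = diag(-20, 12, 12).
GS T = -(D+L)⁻¹U: row 0 first, T[0,1] = -(4)/(-20) = +0.2000; later rows by forward substitution.
  T[0,:] = [+0.0000, +0.2000, -0.3000]
  T[1,:] = [+0.0000, -0.0833, +0.2083]
  T[2,:] = [+0.0000, +0.0764, -0.1076]
|λ(T)| sorted: 0.2222, 0.0312, 0.0000.
spectral radius ρ = 0.2222; 0.2222 < 1, so it converges for any x₀.

0.2222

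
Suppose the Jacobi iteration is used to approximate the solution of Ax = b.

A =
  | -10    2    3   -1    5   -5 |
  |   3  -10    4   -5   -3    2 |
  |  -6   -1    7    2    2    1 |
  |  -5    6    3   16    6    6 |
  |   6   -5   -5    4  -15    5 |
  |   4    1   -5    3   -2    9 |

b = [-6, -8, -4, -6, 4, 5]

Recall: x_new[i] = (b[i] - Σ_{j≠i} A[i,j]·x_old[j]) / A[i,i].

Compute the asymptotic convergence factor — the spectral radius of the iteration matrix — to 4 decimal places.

Split A = D + L + U, D = diag(-10, -10, 7, 16, -15, 9).
Jacobi: T = -D⁻¹(L+U), T[3,1] = -(6)/(16) = -0.3750; T[3,3] = 0.
  T[0,:] = [+0.0000, +0.2000, +0.3000, -0.1000, +0.5000, -0.5000]
  T[1,:] = [+0.3000, +0.0000, +0.4000, -0.5000, -0.3000, +0.2000]
  T[2,:] = [+0.8571, +0.1429, +0.0000, -0.2857, -0.2857, -0.1429]
  T[3,:] = [+0.3125, -0.3750, -0.1875, +0.0000, -0.3750, -0.3750]
  T[4,:] = [+0.4000, -0.3333, -0.3333, +0.2667, +0.0000, +0.3333]
  T[5,:] = [-0.4444, -0.1111, +0.5556, -0.3333, +0.2222, +0.0000]
eigenvalue magnitudes: 1.1513, 0.6719, 0.6719, 0.3689, 0.2799, 0.0842.
ρ = 1.1513; 1.1513 > 1, so it fails to converge.

1.1513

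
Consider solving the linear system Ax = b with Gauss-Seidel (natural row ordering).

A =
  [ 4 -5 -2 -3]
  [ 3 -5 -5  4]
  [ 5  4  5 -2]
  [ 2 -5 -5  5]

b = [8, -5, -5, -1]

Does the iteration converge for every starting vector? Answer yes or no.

no

A = D + L + U where D = diag(4, -5, 5, 5).
T_GS = -(D+L)⁻¹U: row 0 first, T[0,3] = -(-3)/(4) = +0.7500; later rows by forward substitution.
  T[0,:] = [+0.0000 +1.2500 +0.5000 +0.7500]
  T[1,:] = [+0.0000 +0.7500 -0.7000 +1.2500]
  T[2,:] = [+0.0000 -1.8500 +0.0600 -1.3500]
  T[3,:] = [+0.0000 -1.6000 -0.8400 -0.4000]
eigenvalue magnitudes: 1.1650, 0.4143, 0.4143, 0.0000.
ρ(T) = max|λ| = 1.1650; 1.1650 > 1: divergent.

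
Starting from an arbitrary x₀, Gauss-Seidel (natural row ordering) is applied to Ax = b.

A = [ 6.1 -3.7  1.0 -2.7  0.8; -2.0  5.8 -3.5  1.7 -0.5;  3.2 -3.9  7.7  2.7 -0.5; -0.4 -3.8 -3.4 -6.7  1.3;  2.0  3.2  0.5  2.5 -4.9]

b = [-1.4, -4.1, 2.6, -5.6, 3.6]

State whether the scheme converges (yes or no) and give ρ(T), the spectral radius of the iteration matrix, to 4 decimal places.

yes, ρ = 0.8655

A = D + L + U where D = diag(6.1, 5.8, 7.7, -6.7, -4.9).
Gauss-Seidel: T = -(D+L)⁻¹U, row 0 first, T[0,4] = -(0.8)/(6.1) = -0.1311; later rows by forward substitution.
  T[0,:] = [+0.0000, +0.6066, -0.1639, +0.4426, -0.1311]
  T[1,:] = [+0.0000, +0.2092, +0.5469, -0.1405, +0.0410]
  T[2,:] = [+0.0000, -0.1461, +0.3451, -0.6057, +0.1402]
  T[3,:] = [+0.0000, -0.0807, -0.4756, +0.3606, +0.1075]
  T[4,:] = [+0.0000, +0.3281, +0.0828, +0.2111, +0.0424]
|roots of det(T-λI)|: 0.8655, 0.3192, 0.1918, 0.1918, 0.0000.
ρ(T) = max|λ| = 0.8655; 0.8655 < 1: convergent.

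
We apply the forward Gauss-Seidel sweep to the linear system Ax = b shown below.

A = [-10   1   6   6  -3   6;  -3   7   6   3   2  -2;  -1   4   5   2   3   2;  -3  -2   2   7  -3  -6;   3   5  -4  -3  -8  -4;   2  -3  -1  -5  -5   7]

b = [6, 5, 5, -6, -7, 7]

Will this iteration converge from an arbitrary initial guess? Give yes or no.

Write A = D+L+U with D = diag(-10, 7, 5, 7, -8, 7).
Gauss-Seidel: T = -(D+L)⁻¹U, row 0 first, T[0,2] = -(6)/(-10) = +0.6000; later rows by forward substitution.
  T[0,:] = [+0.0000 +0.1000 +0.6000 +0.6000 -0.3000 +0.6000]
  T[1,:] = [+0.0000 +0.0429 -0.6000 -0.1714 -0.4143 +0.5429]
  T[2,:] = [+0.0000 -0.0143 +0.6000 -0.1429 -0.3286 -0.7143]
  T[3,:] = [+0.0000 +0.0592 -0.0857 +0.2490 +0.2755 +1.4735]
  T[4,:] = [+0.0000 +0.0492 -0.4179 +0.0959 -0.3105 -0.1311]
  T[5,:] = [+0.0000 +0.0652 -0.7026 -0.0190 -0.1637 +0.9180]
moduli |λ_i(T)| = 1.5858, 0.5355, 0.3787, 0.3787, 0.0172, 0.0000.
spectral radius ρ = 1.5858; 1.5858 > 1, so it fails to converge.

no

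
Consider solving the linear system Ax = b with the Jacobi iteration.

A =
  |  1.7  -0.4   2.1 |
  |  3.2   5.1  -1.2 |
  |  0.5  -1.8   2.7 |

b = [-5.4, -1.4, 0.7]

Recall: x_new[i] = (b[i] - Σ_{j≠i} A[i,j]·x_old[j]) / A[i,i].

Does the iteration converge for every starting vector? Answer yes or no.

yes

Let D = diag(1.7, 5.1, 2.7); L, U the strict triangles.
Jacobi T = -D⁻¹(L+U): T[1,0] = -(3.2)/(5.1) = -0.6275; T[1,1] = 0.
  T[0,:] = [+0.0000  +0.2353  -1.2353]
  T[1,:] = [-0.6275  +0.0000  +0.2353]
  T[2,:] = [-0.1852  +0.6667  +0.0000]
moduli |λ_i(T)| = 0.8962, 0.7518, 0.7518.
ρ = 0.8962; 0.8962 < 1, so it converges for any x₀.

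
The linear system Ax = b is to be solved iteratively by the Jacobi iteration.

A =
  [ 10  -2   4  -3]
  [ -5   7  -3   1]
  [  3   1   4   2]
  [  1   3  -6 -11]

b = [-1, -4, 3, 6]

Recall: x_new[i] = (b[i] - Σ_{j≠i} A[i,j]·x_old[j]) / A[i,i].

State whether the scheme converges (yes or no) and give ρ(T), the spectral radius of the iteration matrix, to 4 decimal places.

yes, ρ = 0.8624

Write A = D+L+U with D = diag(10, 7, 4, -11).
T_J = -D⁻¹(L+U): T[1,0] = -(-5)/(7) = +0.7143; T[1,1] = 0.
  T[0,:] = [+0.0000  +0.2000  -0.4000  +0.3000]
  T[1,:] = [+0.7143  +0.0000  +0.4286  -0.1429]
  T[2,:] = [-0.7500  -0.2500  +0.0000  -0.5000]
  T[3,:] = [+0.0909  +0.2727  -0.5455  +0.0000]
|eigenvalues of T|: 0.8624, 0.6316, 0.2255, 0.0053.
spectral radius ρ = 0.8624; 0.8624 < 1: convergent.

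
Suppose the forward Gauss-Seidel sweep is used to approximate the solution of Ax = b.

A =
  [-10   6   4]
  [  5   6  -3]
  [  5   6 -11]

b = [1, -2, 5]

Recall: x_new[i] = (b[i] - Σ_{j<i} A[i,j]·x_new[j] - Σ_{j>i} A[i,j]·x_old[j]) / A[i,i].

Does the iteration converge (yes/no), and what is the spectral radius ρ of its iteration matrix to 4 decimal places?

yes, ρ = 0.5000

Split A = D + L + U, D = diag(-10, 6, -11).
GS T = -(D+L)⁻¹U: row 0 first, T[0,2] = -(4)/(-10) = +0.4000; later rows by forward substitution.
  T[0,:] = [+0.0000, +0.6000, +0.4000]
  T[1,:] = [+0.0000, -0.5000, +0.1667]
  T[2,:] = [+0.0000, +0.0000, +0.2727]
eigenvalue magnitudes: 0.5000, 0.2727, 0.0000.
ρ = 0.5000; 0.5000 < 1 ⇒ converges.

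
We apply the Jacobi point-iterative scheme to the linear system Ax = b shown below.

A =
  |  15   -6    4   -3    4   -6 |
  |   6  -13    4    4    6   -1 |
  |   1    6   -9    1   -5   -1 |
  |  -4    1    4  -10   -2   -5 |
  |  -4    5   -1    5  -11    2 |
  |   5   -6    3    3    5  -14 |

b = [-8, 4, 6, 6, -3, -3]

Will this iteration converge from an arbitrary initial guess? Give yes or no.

A = D + L + U where D = diag(15, -13, -9, -10, -11, -14).
Jacobi T = -D⁻¹(L+U): T[0,5] = -(-6)/(15) = +0.4000; T[0,0] = 0.
  T[0,:] = [+0.0000, +0.4000, -0.2667, +0.2000, -0.2667, +0.4000]
  T[1,:] = [+0.4615, +0.0000, +0.3077, +0.3077, +0.4615, -0.0769]
  T[2,:] = [+0.1111, +0.6667, +0.0000, +0.1111, -0.5556, -0.1111]
  T[3,:] = [-0.4000, +0.1000, +0.4000, +0.0000, -0.2000, -0.5000]
  T[4,:] = [-0.3636, +0.4545, -0.0909, +0.4545, +0.0000, +0.1818]
  T[5,:] = [+0.3571, -0.4286, +0.2143, +0.2143, +0.3571, +0.0000]
|λ(T)| sorted: 1.2226, 0.6062, 0.5798, 0.5798, 0.2946, 0.0984.
ρ = 1.2226; 1.2226 > 1, so it fails to converge.

no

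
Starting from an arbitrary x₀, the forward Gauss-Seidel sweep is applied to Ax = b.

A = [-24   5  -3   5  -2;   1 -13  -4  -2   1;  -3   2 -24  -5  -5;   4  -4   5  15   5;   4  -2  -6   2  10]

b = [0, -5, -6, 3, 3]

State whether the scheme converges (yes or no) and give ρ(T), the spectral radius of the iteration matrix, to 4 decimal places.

Write A = D+L+U with D = diag(-24, -13, -24, 15, 10).
Gauss-Seidel: T = -(D+L)⁻¹U, row 0 first, T[0,1] = -(5)/(-24) = +0.2083; later rows by forward substitution.
  T[0,:] = [+0.0000, +0.2083, -0.1250, +0.2083, -0.0833]
  T[1,:] = [+0.0000, +0.0160, -0.3173, -0.1378, +0.0705]
  T[2,:] = [+0.0000, -0.0247, -0.0108, -0.2459, -0.1920]
  T[3,:] = [+0.0000, -0.0430, -0.0477, -0.0104, -0.2283]
  T[4,:] = [+0.0000, -0.0863, -0.0104, -0.2563, -0.0221]
|eigenvalues of T|: 0.3732, 0.2216, 0.1467, 0.1467, 0.0000.
spectral radius ρ = 0.3732; 0.3732 < 1, so it converges for any x₀.

yes, ρ = 0.3732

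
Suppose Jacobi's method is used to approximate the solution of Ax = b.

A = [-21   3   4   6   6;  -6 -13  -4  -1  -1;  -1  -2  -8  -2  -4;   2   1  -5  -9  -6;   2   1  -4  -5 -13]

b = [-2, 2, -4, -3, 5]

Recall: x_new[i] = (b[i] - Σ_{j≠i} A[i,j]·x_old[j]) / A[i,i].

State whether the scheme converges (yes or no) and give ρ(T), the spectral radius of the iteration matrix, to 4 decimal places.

yes, ρ = 0.9284

Write A = D+L+U with D = diag(-21, -13, -8, -9, -13).
T_J = -D⁻¹(L+U): T[2,1] = -(-2)/(-8) = -0.2500; T[2,2] = 0.
  T[0,:] = [+0.0000  +0.1429  +0.1905  +0.2857  +0.2857]
  T[1,:] = [-0.4615  +0.0000  -0.3077  -0.0769  -0.0769]
  T[2,:] = [-0.1250  -0.2500  +0.0000  -0.2500  -0.5000]
  T[3,:] = [+0.2222  +0.1111  -0.5556  +0.0000  -0.6667]
  T[4,:] = [+0.1538  +0.0769  -0.3077  -0.3846  +0.0000]
|λ(T)| sorted: 0.9284, 0.4928, 0.4928, 0.1742, 0.1742.
spectral radius ρ = 0.9284; 0.9284 < 1, so it converges for any x₀.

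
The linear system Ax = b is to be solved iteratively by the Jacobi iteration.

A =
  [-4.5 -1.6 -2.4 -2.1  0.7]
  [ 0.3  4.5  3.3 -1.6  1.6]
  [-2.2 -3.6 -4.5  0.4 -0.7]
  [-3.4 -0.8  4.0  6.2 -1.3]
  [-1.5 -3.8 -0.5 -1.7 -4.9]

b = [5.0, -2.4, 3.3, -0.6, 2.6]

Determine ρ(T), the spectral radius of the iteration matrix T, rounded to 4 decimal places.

Write A = D+L+U with D = diag(-4.5, 4.5, -4.5, 6.2, -4.9).
Jacobi: T = -D⁻¹(L+U), T[4,3] = -(-1.7)/(-4.9) = -0.3469; T[4,4] = 0.
  T[0,:] = [+0.0000  -0.3556  -0.5333  -0.4667  +0.1556]
  T[1,:] = [-0.0667  +0.0000  -0.7333  +0.3556  -0.3556]
  T[2,:] = [-0.4889  -0.8000  +0.0000  +0.0889  -0.1556]
  T[3,:] = [+0.5484  +0.1290  -0.6452  +0.0000  +0.2097]
  T[4,:] = [-0.3061  -0.7755  -0.1020  -0.3469  +0.0000]
|roots of det(T-λI)|: 1.1727, 0.8304, 0.5848, 0.5848, 0.0638.
spectral radius ρ = 1.1727; 1.1727 > 1: divergent.

1.1727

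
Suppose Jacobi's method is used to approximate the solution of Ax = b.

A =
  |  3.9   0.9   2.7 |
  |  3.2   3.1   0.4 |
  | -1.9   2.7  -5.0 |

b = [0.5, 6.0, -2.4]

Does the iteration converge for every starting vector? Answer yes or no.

yes

Split A = D + L + U, D = diag(3.9, 3.1, -5).
Jacobi: T = -D⁻¹(L+U), T[0,2] = -(2.7)/(3.9) = -0.6923; T[0,0] = 0.
  T[0,:] = [+0.0000, -0.2308, -0.6923]
  T[1,:] = [-1.0323, +0.0000, -0.1290]
  T[2,:] = [-0.3800, +0.5400, +0.0000]
|λ(T)| sorted: 0.9167, 0.6393, 0.6393.
spectral radius ρ = 0.9167; 0.9167 < 1 ⇒ converges.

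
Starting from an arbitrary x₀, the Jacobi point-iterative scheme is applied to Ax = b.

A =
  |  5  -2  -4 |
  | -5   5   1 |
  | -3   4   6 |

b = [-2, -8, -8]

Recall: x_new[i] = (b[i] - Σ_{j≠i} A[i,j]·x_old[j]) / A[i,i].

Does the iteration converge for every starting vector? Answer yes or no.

A = D + L + U where D = diag(5, 5, 6).
Jacobi: T = -D⁻¹(L+U), T[2,0] = -(-3)/(6) = +0.5000; T[2,2] = 0.
  T[0,:] = [+0.0000, +0.4000, +0.8000]
  T[1,:] = [+1.0000, +0.0000, -0.2000]
  T[2,:] = [+0.5000, -0.6667, +0.0000]
|roots of det(T-λI)|: 1.1897, 0.6942, 0.6942.
ρ = 1.1897; 1.1897 > 1 ⇒ diverges.

no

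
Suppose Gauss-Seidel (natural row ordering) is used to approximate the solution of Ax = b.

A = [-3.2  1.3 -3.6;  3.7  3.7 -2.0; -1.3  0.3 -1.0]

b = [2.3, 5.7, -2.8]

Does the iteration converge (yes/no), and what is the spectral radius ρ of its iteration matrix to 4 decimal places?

no, ρ = 1.3434

A = D + L + U where D = diag(-3.2, 3.7, -1).
GS T = -(D+L)⁻¹U: row 0 first, T[0,1] = -(1.3)/(-3.2) = +0.4062; later rows by forward substitution.
  T[0,:] = [+0.0000 +0.4062 -1.1250]
  T[1,:] = [+0.0000 -0.4062 +1.6655]
  T[2,:] = [+0.0000 -0.6500 +1.9622]
moduli |λ_i(T)| = 1.3434, 0.2125, 0.0000.
spectral radius ρ = 1.3434; 1.3434 > 1: divergent.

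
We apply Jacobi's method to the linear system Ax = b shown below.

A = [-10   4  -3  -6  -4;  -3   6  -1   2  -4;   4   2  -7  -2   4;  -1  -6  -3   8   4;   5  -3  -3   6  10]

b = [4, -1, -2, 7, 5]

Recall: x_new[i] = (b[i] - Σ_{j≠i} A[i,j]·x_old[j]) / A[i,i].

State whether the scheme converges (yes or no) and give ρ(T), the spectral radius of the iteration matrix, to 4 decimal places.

Let D = diag(-10, 6, -7, 8, 10); L, U the strict triangles.
Jacobi T = -D⁻¹(L+U): T[2,1] = -(2)/(-7) = +0.2857; T[2,2] = 0.
  T[0,:] = [+0.0000, +0.4000, -0.3000, -0.6000, -0.4000]
  T[1,:] = [+0.5000, +0.0000, +0.1667, -0.3333, +0.6667]
  T[2,:] = [+0.5714, +0.2857, +0.0000, -0.2857, +0.5714]
  T[3,:] = [+0.1250, +0.7500, +0.3750, +0.0000, -0.5000]
  T[4,:] = [-0.5000, +0.3000, +0.3000, -0.6000, +0.0000]
|λ(T)| sorted: 1.2246, 0.8718, 0.8718, 0.5977, 0.1853.
ρ(T) = max|λ| = 1.2246; 1.2246 > 1, so it fails to converge.

no, ρ = 1.2246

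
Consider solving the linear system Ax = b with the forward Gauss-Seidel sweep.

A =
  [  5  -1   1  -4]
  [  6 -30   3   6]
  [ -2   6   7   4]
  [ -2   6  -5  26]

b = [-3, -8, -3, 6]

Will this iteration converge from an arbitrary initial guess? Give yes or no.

yes

Diagonal D = diag(5, -30, 7, 26); L, U strict lower/upper.
T_GS = -(D+L)⁻¹U: row 0 first, T[0,2] = -(1)/(5) = -0.2000; later rows by forward substitution.
  T[0,:] = [+0.0000  +0.2000  -0.2000  +0.8000]
  T[1,:] = [+0.0000  +0.0400  +0.0600  +0.3600]
  T[2,:] = [+0.0000  +0.0229  -0.1086  -0.6514]
  T[3,:] = [+0.0000  +0.0105  -0.0501  -0.1468]
|λ(T)| sorted: 0.3231, 0.0673, 0.0404, 0.0000.
ρ(T) = max|λ| = 0.3231; 0.3231 < 1 ⇒ converges.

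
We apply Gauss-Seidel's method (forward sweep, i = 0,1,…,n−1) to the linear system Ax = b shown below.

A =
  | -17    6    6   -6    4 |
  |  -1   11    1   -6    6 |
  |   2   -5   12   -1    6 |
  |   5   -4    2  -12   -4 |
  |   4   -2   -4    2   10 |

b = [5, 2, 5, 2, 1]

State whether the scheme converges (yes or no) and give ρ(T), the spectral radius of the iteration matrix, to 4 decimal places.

Let D = diag(-17, 11, 12, -12, 10); L, U the strict triangles.
Gauss-Seidel: T = -(D+L)⁻¹U, row 0 first, T[0,4] = -(4)/(-17) = +0.2353; later rows by forward substitution.
  T[0,:] = [+0.0000  +0.3529  +0.3529  -0.3529  +0.2353]
  T[1,:] = [+0.0000  +0.0321  -0.0588  +0.5134  -0.5241]
  T[2,:] = [+0.0000  -0.0455  -0.0833  +0.3561  -0.7576]
  T[3,:] = [+0.0000  +0.1288  +0.1528  -0.2588  -0.1869]
  T[4,:] = [+0.0000  -0.1787  -0.2168  +0.4380  -0.4646]
eigenvalue magnitudes: 0.8684, 0.2999, 0.2126, 0.0064, 0.0000.
ρ(T) = max|λ| = 0.8684; 0.8684 < 1 ⇒ converges.

yes, ρ = 0.8684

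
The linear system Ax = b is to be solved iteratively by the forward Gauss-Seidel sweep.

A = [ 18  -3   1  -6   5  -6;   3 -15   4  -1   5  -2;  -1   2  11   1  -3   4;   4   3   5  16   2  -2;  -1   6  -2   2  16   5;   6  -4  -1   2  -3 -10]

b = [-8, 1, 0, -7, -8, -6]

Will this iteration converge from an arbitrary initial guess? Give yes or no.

yes

Write A = D+L+U with D = diag(18, -15, 11, 16, 16, -10).
T_GS = -(D+L)⁻¹U: row 0 first, T[0,2] = -(1)/(18) = -0.0556; later rows by forward substitution.
  T[0,:] = [+0.0000  +0.1667  -0.0556  +0.3333  -0.2778  +0.3333]
  T[1,:] = [+0.0000  +0.0333  +0.2556  -0.0000  +0.2778  -0.0667]
  T[2,:] = [+0.0000  +0.0091  -0.0515  -0.0606  +0.1970  -0.3212]
  T[3,:] = [+0.0000  -0.0508  -0.0179  -0.0644  -0.1692  +0.1545]
  T[4,:] = [+0.0000  +0.0054  -0.1035  +0.0213  -0.0758  -0.3261]
  T[5,:] = [+0.0000  +0.0740  -0.1029  +0.1868  -0.3086  +0.3875]
|roots of det(T-λI)|: 0.5995, 0.2350, 0.1236, 0.0799, 0.0681, 0.0000.
ρ = 0.5995; 0.5995 < 1, so it converges for any x₀.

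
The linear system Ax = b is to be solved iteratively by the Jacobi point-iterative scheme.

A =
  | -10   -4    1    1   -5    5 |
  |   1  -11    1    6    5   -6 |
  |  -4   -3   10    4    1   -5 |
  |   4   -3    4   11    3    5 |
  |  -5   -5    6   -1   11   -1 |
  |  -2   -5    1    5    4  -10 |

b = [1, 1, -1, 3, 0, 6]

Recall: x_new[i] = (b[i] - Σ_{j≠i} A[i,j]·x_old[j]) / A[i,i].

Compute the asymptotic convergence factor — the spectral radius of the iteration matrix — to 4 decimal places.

1.1230

A = D + L + U where D = diag(-10, -11, 10, 11, 11, -10).
Jacobi: T = -D⁻¹(L+U), T[3,2] = -(4)/(11) = -0.3636; T[3,3] = 0.
  T[0,:] = [+0.0000  -0.4000  +0.1000  +0.1000  -0.5000  +0.5000]
  T[1,:] = [+0.0909  +0.0000  +0.0909  +0.5455  +0.4545  -0.5455]
  T[2,:] = [+0.4000  +0.3000  +0.0000  -0.4000  -0.1000  +0.5000]
  T[3,:] = [-0.3636  +0.2727  -0.3636  +0.0000  -0.2727  -0.4545]
  T[4,:] = [+0.4545  +0.4545  -0.5455  +0.0909  +0.0000  +0.0909]
  T[5,:] = [-0.2000  -0.5000  +0.1000  +0.5000  +0.4000  +0.0000]
|λ(T)| sorted: 1.1230, 0.6560, 0.6560, 0.5424, 0.5424, 0.0871.
ρ = 1.1230; 1.1230 > 1, so it fails to converge.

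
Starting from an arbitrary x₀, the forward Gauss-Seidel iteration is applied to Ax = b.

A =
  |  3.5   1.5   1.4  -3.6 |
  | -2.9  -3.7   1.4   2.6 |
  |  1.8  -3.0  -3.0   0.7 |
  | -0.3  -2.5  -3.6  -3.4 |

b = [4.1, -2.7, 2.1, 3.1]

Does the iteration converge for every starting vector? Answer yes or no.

Diagonal D = diag(3.5, -3.7, -3, -3.4); L, U strict lower/upper.
T_GS = -(D+L)⁻¹U: row 0 first, T[0,3] = -(-3.6)/(3.5) = +1.0286; later rows by forward substitution.
  T[0,:] = [+0.0000 -0.4286 -0.4000 +1.0286]
  T[1,:] = [+0.0000 +0.3359 +0.6919 -0.1035]
  T[2,:] = [+0.0000 -0.5931 -0.9319 +0.9540]
  T[3,:] = [+0.0000 +0.4188 +0.5133 -1.0247]
|λ(T)| sorted: 1.4370, 0.1956, 0.0119, 0.0000.
spectral radius ρ = 1.4370; 1.4370 > 1, so it fails to converge.

no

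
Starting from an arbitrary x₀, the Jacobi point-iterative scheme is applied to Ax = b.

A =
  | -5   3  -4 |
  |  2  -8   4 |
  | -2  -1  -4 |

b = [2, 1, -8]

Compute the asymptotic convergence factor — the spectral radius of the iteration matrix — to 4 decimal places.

0.7475

Diagonal D = diag(-5, -8, -4); L, U strict lower/upper.
T_J = -D⁻¹(L+U): T[2,1] = -(-1)/(-4) = -0.2500; T[2,2] = 0.
  T[0,:] = [+0.0000 +0.6000 -0.8000]
  T[1,:] = [+0.2500 +0.0000 +0.5000]
  T[2,:] = [-0.5000 -0.2500 +0.0000]
|eigenvalues of T|: 0.7475, 0.4507, 0.2968.
spectral radius ρ = 0.7475; 0.7475 < 1: convergent.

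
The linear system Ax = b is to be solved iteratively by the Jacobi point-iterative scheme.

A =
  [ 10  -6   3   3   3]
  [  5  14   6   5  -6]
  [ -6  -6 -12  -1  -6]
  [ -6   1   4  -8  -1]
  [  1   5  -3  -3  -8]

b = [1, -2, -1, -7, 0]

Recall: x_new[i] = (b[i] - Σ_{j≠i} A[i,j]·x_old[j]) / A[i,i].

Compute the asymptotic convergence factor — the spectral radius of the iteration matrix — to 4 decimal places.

Diagonal D = diag(10, 14, -12, -8, -8); L, U strict lower/upper.
Jacobi: T = -D⁻¹(L+U), T[4,1] = -(5)/(-8) = +0.6250; T[4,4] = 0.
  T[0,:] = [+0.0000, +0.6000, -0.3000, -0.3000, -0.3000]
  T[1,:] = [-0.3571, +0.0000, -0.4286, -0.3571, +0.4286]
  T[2,:] = [-0.5000, -0.5000, +0.0000, -0.0833, -0.5000]
  T[3,:] = [-0.7500, +0.1250, +0.5000, +0.0000, -0.1250]
  T[4,:] = [+0.1250, +0.6250, -0.3750, -0.3750, +0.0000]
eigenvalue magnitudes: 1.1839, 0.7420, 0.7420, 0.2042, 0.2042.
spectral radius ρ = 1.1839; 1.1839 > 1 ⇒ diverges.

1.1839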